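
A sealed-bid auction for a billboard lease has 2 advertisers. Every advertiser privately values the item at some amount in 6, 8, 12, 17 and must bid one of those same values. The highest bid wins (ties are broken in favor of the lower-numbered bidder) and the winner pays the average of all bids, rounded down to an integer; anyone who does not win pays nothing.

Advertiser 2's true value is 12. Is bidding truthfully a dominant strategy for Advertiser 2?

Consider the case where Advertiser 1 bids 6.
Truthful bid 12: wins, pays 9, utility 12 - 9 = 3.
Bid 8 instead: wins, pays 7, utility 12 - 7 = 5.
Since 5 > 3, bidding 8 is strictly better here, so truthful bidding is not dominant.

No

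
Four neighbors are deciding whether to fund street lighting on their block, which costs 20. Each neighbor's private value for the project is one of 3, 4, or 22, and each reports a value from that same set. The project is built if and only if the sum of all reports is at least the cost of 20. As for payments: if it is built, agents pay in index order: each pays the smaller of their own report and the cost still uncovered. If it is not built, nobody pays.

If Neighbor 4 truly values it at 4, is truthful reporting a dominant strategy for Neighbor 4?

Check each profile of the others' reports and compare truth against every alternative report.
Others report (3, 3, 22): truth gives 4, best alternative gives 4.
Others report (3, 4, 22): truth gives 4, best alternative gives 4.
Others report (3, 22, 3): truth gives 4, best alternative gives 4.
Others report (3, 22, 4): truth gives 4, best alternative gives 4.
Others report (3, 22, 22): truth gives 4, best alternative gives 4.
Others report (4, 3, 22): truth gives 4, best alternative gives 4.
(Remaining 21 profiles checked similarly; truth is weakly best in each.)
In every case the truthful report is at least as good as any alternative, so it is a dominant strategy.

Yes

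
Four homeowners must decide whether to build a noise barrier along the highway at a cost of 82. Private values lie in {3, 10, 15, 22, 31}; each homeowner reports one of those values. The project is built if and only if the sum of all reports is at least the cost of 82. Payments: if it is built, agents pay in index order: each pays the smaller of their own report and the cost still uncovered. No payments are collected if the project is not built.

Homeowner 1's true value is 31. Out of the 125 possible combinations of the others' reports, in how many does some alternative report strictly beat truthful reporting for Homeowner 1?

32

Others report (3, 31, 31): truth gives 0; report 22 gives 9 > 0. Violating.
Others report (10, 22, 31): truth gives 0; report 22 gives 9 > 0. Violating.
Others report (10, 31, 22): truth gives 0; report 22 gives 9 > 0. Violating.
Others report (10, 31, 31): truth gives 0; report 10 gives 21 > 0. Violating.
Others report (3, 3, 3): truth gives 0; no alternative beats it.
Others report (3, 3, 10): truth gives 0; no alternative beats it.
(Checking all 125 profiles: 32 have a profitable deviation, 93 do not.)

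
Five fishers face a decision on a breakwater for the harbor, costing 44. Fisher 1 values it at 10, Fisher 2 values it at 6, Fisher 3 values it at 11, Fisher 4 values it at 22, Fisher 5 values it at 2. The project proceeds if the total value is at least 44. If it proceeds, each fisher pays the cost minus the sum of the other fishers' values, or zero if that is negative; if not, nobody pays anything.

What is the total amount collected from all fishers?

Total value 51 ≥ cost 44, so it is built.
Fisher 1: others sum to 41; max(0, 44 - 41) = 3.
Fisher 2: others sum to 45; max(0, 44 - 45) = 0.
Fisher 3: others sum to 40; max(0, 44 - 40) = 4.
Fisher 4: others sum to 29; max(0, 44 - 29) = 15.
Fisher 5: others sum to 49; max(0, 44 - 49) = 0.
Total collected = 3 + 0 + 4 + 15 + 0 = 22.

22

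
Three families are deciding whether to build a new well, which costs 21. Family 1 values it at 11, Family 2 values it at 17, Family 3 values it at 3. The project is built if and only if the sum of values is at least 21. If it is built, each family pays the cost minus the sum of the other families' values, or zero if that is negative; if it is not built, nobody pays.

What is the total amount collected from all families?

8

Total value 31 ≥ cost 21, so it is built.
Family 1: others sum to 20; max(0, 21 - 20) = 1.
Family 2: others sum to 14; max(0, 21 - 14) = 7.
Family 3: others sum to 28; max(0, 21 - 28) = 0.
Total collected = 1 + 7 + 0 = 8.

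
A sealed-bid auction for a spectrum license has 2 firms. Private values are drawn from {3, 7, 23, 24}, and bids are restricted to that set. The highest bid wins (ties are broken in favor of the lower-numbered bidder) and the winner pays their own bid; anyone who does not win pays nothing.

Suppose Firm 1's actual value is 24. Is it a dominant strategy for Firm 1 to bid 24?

No

Consider the case where Firm 2 bids 3.
Truthful bid 24: wins, pays 24, utility 24 - 24 = 0.
Bid 3 instead: wins, pays 3, utility 24 - 3 = 21.
Since 21 > 0, bidding 3 is strictly better here, so truthful bidding is not dominant.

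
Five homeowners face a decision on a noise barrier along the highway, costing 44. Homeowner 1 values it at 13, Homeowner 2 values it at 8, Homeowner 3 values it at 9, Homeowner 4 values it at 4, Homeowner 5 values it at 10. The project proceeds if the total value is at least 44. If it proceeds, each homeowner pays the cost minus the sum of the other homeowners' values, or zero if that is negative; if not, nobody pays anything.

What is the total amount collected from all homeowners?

Total value 44 ≥ cost 44, so it is built.
Homeowner 1: others sum to 31; max(0, 44 - 31) = 13.
Homeowner 2: others sum to 36; max(0, 44 - 36) = 8.
Homeowner 3: others sum to 35; max(0, 44 - 35) = 9.
Homeowner 4: others sum to 40; max(0, 44 - 40) = 4.
Homeowner 5: others sum to 34; max(0, 44 - 34) = 10.
Total collected = 13 + 8 + 9 + 4 + 10 = 44.

44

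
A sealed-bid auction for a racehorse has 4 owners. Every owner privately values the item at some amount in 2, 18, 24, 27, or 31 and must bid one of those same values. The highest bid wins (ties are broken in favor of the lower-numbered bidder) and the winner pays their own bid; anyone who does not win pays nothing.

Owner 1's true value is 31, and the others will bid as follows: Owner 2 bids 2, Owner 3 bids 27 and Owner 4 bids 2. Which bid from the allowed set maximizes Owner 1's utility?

27

Bid 2: loses, pays 0, utility 0.
Bid 18: loses, pays 0, utility 0.
Bid 24: loses, pays 0, utility 0.
Bid 27: wins, pays 27, utility 31 - 27 = 4.
Bid 31: wins, pays 31, utility 31 - 31 = 0.
The best choice is 27 with utility 4.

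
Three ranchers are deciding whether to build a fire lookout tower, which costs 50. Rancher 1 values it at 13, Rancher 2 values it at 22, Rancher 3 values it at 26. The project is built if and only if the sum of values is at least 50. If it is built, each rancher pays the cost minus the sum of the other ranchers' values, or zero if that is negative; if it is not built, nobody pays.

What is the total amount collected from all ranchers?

28

Total value 61 ≥ cost 50, so it is built.
Rancher 1: others sum to 48; max(0, 50 - 48) = 2.
Rancher 2: others sum to 39; max(0, 50 - 39) = 11.
Rancher 3: others sum to 35; max(0, 50 - 35) = 15.
Total collected = 2 + 11 + 15 = 28.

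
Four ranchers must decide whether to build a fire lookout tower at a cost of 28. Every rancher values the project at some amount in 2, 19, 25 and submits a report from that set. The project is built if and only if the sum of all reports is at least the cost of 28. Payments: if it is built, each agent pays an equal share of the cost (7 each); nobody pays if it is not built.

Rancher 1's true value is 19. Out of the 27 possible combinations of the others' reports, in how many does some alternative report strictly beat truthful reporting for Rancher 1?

1

Others report (2, 2, 2): truth gives 0; report 25 gives 12 > 0. Violating.
Others report (2, 2, 19): truth gives 12; no alternative beats it.
Others report (2, 2, 25): truth gives 12; no alternative beats it.
(Checking all 27 profiles: 1 has a profitable deviation, 26 do not.)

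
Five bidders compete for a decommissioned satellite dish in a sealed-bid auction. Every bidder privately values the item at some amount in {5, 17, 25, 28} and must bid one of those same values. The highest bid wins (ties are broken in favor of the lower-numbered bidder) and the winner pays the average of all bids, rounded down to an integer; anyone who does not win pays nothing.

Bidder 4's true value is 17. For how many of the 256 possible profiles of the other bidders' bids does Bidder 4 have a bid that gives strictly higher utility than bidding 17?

33

Others bid (5, 5, 5, 25): truth gives 0; bid 25 gives 4 > 0. Violating.
Others bid (5, 5, 5, 28): truth gives 0; bid 28 gives 3 > 0. Violating.
Others bid (5, 5, 17, 5): truth gives 0; bid 25 gives 6 > 0. Violating.
Others bid (5, 5, 17, 17): truth gives 0; bid 25 gives 4 > 0. Violating.
Others bid (5, 5, 5, 5): truth gives 10; no alternative beats it.
Others bid (5, 5, 5, 17): truth gives 8; no alternative beats it.
(Checking all 256 profiles: 33 have a profitable deviation, 223 do not.)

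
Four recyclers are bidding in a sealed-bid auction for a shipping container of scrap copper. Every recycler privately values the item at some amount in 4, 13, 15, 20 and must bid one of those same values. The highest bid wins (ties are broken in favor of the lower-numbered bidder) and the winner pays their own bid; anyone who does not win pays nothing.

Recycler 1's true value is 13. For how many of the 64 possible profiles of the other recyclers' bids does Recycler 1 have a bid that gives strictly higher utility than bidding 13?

1

Others bid (4, 4, 4): truth gives 0; bid 4 gives 9 > 0. Violating.
Others bid (4, 4, 13): truth gives 0; no alternative beats it.
Others bid (4, 4, 15): truth gives 0; no alternative beats it.
(Checking all 64 profiles: 1 has a profitable deviation, 63 do not.)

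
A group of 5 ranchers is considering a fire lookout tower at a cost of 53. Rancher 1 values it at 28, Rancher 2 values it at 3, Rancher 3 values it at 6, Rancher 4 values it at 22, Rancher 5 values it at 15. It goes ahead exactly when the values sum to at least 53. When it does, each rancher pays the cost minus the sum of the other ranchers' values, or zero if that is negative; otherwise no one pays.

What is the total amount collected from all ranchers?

8

Total value 74 ≥ cost 53, so it is built.
Rancher 1: others sum to 46; max(0, 53 - 46) = 7.
Rancher 2: others sum to 71; max(0, 53 - 71) = 0.
Rancher 3: others sum to 68; max(0, 53 - 68) = 0.
Rancher 4: others sum to 52; max(0, 53 - 52) = 1.
Rancher 5: others sum to 59; max(0, 53 - 59) = 0.
Total collected = 7 + 0 + 0 + 1 + 0 = 8.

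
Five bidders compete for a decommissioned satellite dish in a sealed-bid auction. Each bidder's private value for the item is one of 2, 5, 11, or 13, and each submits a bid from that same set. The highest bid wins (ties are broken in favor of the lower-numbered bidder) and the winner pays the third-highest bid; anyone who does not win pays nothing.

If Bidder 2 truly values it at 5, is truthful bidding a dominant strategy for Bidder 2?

No

Consider the case where Bidder 1 bids 2, Bidder 3 bids 2, Bidder 4 bids 2 and Bidder 5 bids 11.
Truthful bid 5: loses, pays 0, utility 0.
Bid 11 instead: wins, pays 2, utility 5 - 2 = 3.
Since 3 > 0, bidding 11 is strictly better here, so truthful bidding is not dominant.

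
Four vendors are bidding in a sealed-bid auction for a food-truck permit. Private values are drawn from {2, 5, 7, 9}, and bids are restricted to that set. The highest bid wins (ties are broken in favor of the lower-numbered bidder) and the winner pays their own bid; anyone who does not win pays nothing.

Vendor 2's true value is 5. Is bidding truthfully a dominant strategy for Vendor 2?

Check each profile of the others' bids and compare truth against every alternative bid.
Others bid (2, 2, 2): truth gives 0, best alternative gives 0.
Others bid (2, 2, 5): truth gives 0, best alternative gives 0.
Others bid (2, 2, 7): truth gives 0, best alternative gives 0.
Others bid (2, 2, 9): truth gives 0, best alternative gives 0.
Others bid (2, 5, 2): truth gives 0, best alternative gives 0.
Others bid (2, 5, 5): truth gives 0, best alternative gives 0.
(Remaining 58 profiles checked similarly; truth is weakly best in each.)
In every case the truthful bid is at least as good as any alternative, so it is a dominant strategy.

Yes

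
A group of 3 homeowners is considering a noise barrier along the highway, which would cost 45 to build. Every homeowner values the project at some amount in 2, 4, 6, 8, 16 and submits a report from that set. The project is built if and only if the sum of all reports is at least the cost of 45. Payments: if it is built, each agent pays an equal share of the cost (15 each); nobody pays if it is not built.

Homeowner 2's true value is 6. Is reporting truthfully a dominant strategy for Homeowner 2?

Yes

Check each profile of the others' reports and compare truth against every alternative report.
Others report (2, 2): truth gives 0, best alternative gives 0.
Others report (2, 4): truth gives 0, best alternative gives 0.
Others report (2, 6): truth gives 0, best alternative gives 0.
Others report (2, 8): truth gives 0, best alternative gives 0.
Others report (2, 16): truth gives 0, best alternative gives 0.
Others report (4, 2): truth gives 0, best alternative gives 0.
(Remaining 19 profiles checked similarly; truth is weakly best in each.)
In every case the truthful report is at least as good as any alternative, so it is a dominant strategy.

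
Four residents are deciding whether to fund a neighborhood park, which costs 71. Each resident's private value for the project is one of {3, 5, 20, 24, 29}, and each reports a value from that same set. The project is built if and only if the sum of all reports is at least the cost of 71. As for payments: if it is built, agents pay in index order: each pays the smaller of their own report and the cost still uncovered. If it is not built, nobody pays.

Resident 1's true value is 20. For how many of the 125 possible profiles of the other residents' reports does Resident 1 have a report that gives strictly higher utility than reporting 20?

23

Others report (20, 20, 29): truth gives 0; report 3 gives 17 > 0. Violating.
Others report (20, 24, 24): truth gives 0; report 3 gives 17 > 0. Violating.
Others report (20, 24, 29): truth gives 0; report 3 gives 17 > 0. Violating.
Others report (20, 29, 20): truth gives 0; report 3 gives 17 > 0. Violating.
Others report (3, 3, 3): truth gives 0; no alternative beats it.
Others report (3, 3, 5): truth gives 0; no alternative beats it.
(Checking all 125 profiles: 23 have a profitable deviation, 102 do not.)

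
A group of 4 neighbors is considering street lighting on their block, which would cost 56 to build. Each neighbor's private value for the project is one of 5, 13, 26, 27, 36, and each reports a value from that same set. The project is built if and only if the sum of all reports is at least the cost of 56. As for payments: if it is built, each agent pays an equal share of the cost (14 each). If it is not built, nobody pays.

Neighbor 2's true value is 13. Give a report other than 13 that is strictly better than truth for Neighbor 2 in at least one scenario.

Suppose Neighbor 1 reports 5, Neighbor 3 reports 5 and Neighbor 4 reports 36.
Report 13: project built, pays 14, utility 13 - 14 = -1.
Report 5: project not built, utility 0.
So reporting 5 beats truth here (0 > -1).

5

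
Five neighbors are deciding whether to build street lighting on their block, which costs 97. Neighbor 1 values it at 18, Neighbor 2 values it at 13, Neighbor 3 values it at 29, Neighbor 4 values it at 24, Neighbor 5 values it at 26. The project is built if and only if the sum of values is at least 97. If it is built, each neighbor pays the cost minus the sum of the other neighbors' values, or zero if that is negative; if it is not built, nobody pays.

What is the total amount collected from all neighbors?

Total value 110 ≥ cost 97, so it is built.
Neighbor 1: others sum to 92; max(0, 97 - 92) = 5.
Neighbor 2: others sum to 97; max(0, 97 - 97) = 0.
Neighbor 3: others sum to 81; max(0, 97 - 81) = 16.
Neighbor 4: others sum to 86; max(0, 97 - 86) = 11.
Neighbor 5: others sum to 84; max(0, 97 - 84) = 13.
Total collected = 5 + 0 + 16 + 11 + 13 = 45.

45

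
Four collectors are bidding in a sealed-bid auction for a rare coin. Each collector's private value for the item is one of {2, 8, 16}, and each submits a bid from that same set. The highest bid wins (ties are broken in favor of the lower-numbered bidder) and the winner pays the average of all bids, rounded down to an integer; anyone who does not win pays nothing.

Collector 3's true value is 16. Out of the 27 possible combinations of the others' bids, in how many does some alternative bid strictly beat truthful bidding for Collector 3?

2

Others bid (2, 2, 2): truth gives 11; bid 8 gives 13 > 11. Violating.
Others bid (2, 2, 8): truth gives 9; bid 8 gives 11 > 9. Violating.
Others bid (2, 2, 16): truth gives 7; no alternative beats it.
Others bid (2, 8, 2): truth gives 9; no alternative beats it.
(Checking all 27 profiles: 2 have a profitable deviation, 25 do not.)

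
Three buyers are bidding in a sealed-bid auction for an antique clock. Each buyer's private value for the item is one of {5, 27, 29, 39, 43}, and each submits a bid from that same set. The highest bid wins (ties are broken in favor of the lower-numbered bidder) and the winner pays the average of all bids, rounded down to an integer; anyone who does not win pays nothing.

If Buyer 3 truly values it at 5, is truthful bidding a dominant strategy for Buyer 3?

Yes

Check each profile of the others' bids and compare truth against every alternative bid.
Others bid (5, 5): truth gives 0, best alternative gives -7.
Others bid (5, 27): truth gives 0, best alternative gives 0.
Others bid (5, 29): truth gives 0, best alternative gives 0.
Others bid (5, 39): truth gives 0, best alternative gives 0.
Others bid (5, 43): truth gives 0, best alternative gives 0.
Others bid (27, 5): truth gives 0, best alternative gives 0.
(Remaining 19 profiles checked similarly; truth is weakly best in each.)
In every case the truthful bid is at least as good as any alternative, so it is a dominant strategy.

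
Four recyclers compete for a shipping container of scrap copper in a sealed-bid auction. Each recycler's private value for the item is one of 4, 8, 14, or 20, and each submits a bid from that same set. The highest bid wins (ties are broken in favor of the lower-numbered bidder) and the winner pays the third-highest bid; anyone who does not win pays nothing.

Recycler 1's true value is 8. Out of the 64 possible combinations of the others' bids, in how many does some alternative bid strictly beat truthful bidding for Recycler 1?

6

Others bid (4, 4, 14): truth gives 0; bid 14 gives 4 > 0. Violating.
Others bid (4, 4, 20): truth gives 0; bid 20 gives 4 > 0. Violating.
Others bid (4, 14, 4): truth gives 0; bid 14 gives 4 > 0. Violating.
Others bid (4, 20, 4): truth gives 0; bid 20 gives 4 > 0. Violating.
Others bid (4, 4, 4): truth gives 4; no alternative beats it.
Others bid (4, 4, 8): truth gives 4; no alternative beats it.
(Checking all 64 profiles: 6 have a profitable deviation, 58 do not.)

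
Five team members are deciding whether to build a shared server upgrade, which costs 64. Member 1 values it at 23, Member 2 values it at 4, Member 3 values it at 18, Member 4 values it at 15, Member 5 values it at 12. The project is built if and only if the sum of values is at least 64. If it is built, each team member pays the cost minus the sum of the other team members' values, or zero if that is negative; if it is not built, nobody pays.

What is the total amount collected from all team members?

36

Total value 72 ≥ cost 64, so it is built.
Member 1: others sum to 49; max(0, 64 - 49) = 15.
Member 2: others sum to 68; max(0, 64 - 68) = 0.
Member 3: others sum to 54; max(0, 64 - 54) = 10.
Member 4: others sum to 57; max(0, 64 - 57) = 7.
Member 5: others sum to 60; max(0, 64 - 60) = 4.
Total collected = 15 + 0 + 10 + 7 + 4 = 36.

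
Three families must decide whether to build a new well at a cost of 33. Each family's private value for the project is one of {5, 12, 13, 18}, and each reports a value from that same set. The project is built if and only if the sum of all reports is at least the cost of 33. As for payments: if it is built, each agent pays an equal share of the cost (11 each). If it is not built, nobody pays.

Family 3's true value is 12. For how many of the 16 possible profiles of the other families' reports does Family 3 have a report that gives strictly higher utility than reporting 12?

4

Others report (5, 12): truth gives 0; report 18 gives 1 > 0. Violating.
Others report (5, 13): truth gives 0; report 18 gives 1 > 0. Violating.
Others report (12, 5): truth gives 0; report 18 gives 1 > 0. Violating.
Others report (13, 5): truth gives 0; report 18 gives 1 > 0. Violating.
Others report (5, 5): truth gives 0; no alternative beats it.
Others report (5, 18): truth gives 1; no alternative beats it.
(Checking all 16 profiles: 4 have a profitable deviation, 12 do not.)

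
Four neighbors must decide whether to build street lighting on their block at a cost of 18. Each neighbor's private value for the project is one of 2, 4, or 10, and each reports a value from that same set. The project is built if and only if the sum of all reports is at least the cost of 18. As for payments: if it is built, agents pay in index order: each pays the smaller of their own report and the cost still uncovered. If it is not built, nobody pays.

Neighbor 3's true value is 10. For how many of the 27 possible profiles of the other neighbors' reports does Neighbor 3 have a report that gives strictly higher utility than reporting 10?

16

Others report (2, 2, 10): truth gives 0; report 4 gives 6 > 0. Violating.
Others report (2, 4, 10): truth gives 0; report 2 gives 8 > 0. Violating.
Others report (2, 10, 2): truth gives 4; report 4 gives 6 > 4. Violating.
Others report (2, 10, 4): truth gives 4; report 2 gives 8 > 4. Violating.
Others report (2, 2, 2): truth gives 0; no alternative beats it.
Others report (2, 2, 4): truth gives 0; no alternative beats it.
(Checking all 27 profiles: 16 have a profitable deviation, 11 do not.)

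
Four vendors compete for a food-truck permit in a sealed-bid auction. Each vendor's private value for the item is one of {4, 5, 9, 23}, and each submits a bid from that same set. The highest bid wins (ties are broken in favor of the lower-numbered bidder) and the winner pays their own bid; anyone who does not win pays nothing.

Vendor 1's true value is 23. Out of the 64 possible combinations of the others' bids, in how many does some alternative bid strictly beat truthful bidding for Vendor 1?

Others bid (4, 4, 4): truth gives 0; bid 4 gives 19 > 0. Violating.
Others bid (4, 4, 5): truth gives 0; bid 5 gives 18 > 0. Violating.
Others bid (4, 4, 9): truth gives 0; bid 9 gives 14 > 0. Violating.
Others bid (4, 5, 4): truth gives 0; bid 5 gives 18 > 0. Violating.
Others bid (4, 4, 23): truth gives 0; no alternative beats it.
Others bid (4, 5, 23): truth gives 0; no alternative beats it.
(Checking all 64 profiles: 27 have a profitable deviation, 37 do not.)

27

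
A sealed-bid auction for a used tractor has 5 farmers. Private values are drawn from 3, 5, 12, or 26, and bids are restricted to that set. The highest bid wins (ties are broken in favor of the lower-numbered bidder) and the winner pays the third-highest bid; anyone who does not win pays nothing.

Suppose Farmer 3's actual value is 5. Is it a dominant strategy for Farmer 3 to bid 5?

No

Consider the case where Farmer 1 bids 3, Farmer 2 bids 3, Farmer 4 bids 3 and Farmer 5 bids 12.
Truthful bid 5: loses, pays 0, utility 0.
Bid 12 instead: wins, pays 3, utility 5 - 3 = 2.
Since 2 > 0, bidding 12 is strictly better here, so truthful bidding is not dominant.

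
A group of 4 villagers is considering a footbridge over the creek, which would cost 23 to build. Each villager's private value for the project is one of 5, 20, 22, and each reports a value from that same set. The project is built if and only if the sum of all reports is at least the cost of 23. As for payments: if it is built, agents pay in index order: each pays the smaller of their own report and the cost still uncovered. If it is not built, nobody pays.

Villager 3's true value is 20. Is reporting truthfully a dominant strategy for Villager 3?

Consider the case where Villager 1 reports 5, Villager 2 reports 5 and Villager 4 reports 20.
Truthful report 20: project built, pays 13, utility 20 - 13 = 7.
Report 5 instead: project built, pays 5, utility 20 - 5 = 15.
Since 15 > 7, reporting 5 is strictly better here, so truthful reporting is not dominant.

No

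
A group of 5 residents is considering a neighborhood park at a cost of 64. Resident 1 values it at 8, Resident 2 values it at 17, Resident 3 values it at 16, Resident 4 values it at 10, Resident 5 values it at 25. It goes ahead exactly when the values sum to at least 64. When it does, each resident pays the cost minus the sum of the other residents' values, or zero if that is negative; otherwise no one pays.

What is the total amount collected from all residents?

Total value 76 ≥ cost 64, so it is built.
Resident 1: others sum to 68; max(0, 64 - 68) = 0.
Resident 2: others sum to 59; max(0, 64 - 59) = 5.
Resident 3: others sum to 60; max(0, 64 - 60) = 4.
Resident 4: others sum to 66; max(0, 64 - 66) = 0.
Resident 5: others sum to 51; max(0, 64 - 51) = 13.
Total collected = 0 + 5 + 4 + 0 + 13 = 22.

22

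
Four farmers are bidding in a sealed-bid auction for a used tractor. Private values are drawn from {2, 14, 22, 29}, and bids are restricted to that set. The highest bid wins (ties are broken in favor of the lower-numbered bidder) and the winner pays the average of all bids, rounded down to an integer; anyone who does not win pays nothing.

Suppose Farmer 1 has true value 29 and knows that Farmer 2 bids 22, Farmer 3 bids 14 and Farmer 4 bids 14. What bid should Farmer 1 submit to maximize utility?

22

Bid 2: loses, pays 0, utility 0.
Bid 14: loses, pays 0, utility 0.
Bid 22: wins, pays 18, utility 29 - 18 = 11.
Bid 29: wins, pays 19, utility 29 - 19 = 10.
The best choice is 22 with utility 11.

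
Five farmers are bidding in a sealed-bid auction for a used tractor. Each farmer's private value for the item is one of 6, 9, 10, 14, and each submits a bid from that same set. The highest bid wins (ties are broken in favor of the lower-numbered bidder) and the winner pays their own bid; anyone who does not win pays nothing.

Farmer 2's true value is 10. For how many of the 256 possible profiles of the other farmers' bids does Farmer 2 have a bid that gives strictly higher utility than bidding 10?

Others bid (6, 6, 6, 6): truth gives 0; bid 9 gives 1 > 0. Violating.
Others bid (6, 6, 6, 9): truth gives 0; bid 9 gives 1 > 0. Violating.
Others bid (6, 6, 9, 6): truth gives 0; bid 9 gives 1 > 0. Violating.
Others bid (6, 6, 9, 9): truth gives 0; bid 9 gives 1 > 0. Violating.
Others bid (6, 6, 6, 10): truth gives 0; no alternative beats it.
Others bid (6, 6, 6, 14): truth gives 0; no alternative beats it.
(Checking all 256 profiles: 8 have a profitable deviation, 248 do not.)

8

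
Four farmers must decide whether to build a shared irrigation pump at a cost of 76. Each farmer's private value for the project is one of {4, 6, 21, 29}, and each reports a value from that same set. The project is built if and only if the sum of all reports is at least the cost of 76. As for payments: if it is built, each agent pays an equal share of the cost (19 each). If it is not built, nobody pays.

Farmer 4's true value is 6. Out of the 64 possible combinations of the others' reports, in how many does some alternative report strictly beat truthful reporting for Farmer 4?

Others report (21, 21, 29): truth gives -13; report 4 gives 0 > -13. Violating.
Others report (21, 29, 21): truth gives -13; report 4 gives 0 > -13. Violating.
Others report (29, 21, 21): truth gives -13; report 4 gives 0 > -13. Violating.
Others report (4, 4, 4): truth gives 0; no alternative beats it.
Others report (4, 4, 6): truth gives 0; no alternative beats it.
(Checking all 64 profiles: 3 have a profitable deviation, 61 do not.)

3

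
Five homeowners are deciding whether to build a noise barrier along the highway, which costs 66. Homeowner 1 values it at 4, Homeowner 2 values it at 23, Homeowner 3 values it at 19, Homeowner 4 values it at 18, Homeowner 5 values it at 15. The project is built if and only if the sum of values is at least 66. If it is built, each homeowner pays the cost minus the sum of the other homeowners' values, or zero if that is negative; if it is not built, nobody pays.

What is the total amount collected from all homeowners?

Total value 79 ≥ cost 66, so it is built.
Homeowner 1: others sum to 75; max(0, 66 - 75) = 0.
Homeowner 2: others sum to 56; max(0, 66 - 56) = 10.
Homeowner 3: others sum to 60; max(0, 66 - 60) = 6.
Homeowner 4: others sum to 61; max(0, 66 - 61) = 5.
Homeowner 5: others sum to 64; max(0, 66 - 64) = 2.
Total collected = 0 + 10 + 6 + 5 + 2 = 23.

23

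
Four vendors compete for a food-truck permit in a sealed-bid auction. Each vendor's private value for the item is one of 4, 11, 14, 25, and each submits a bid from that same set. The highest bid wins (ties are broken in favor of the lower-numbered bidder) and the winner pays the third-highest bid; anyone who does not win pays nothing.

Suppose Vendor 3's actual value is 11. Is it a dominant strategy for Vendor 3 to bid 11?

No

Consider the case where Vendor 1 bids 4, Vendor 2 bids 4 and Vendor 4 bids 14.
Truthful bid 11: loses, pays 0, utility 0.
Bid 14 instead: wins, pays 4, utility 11 - 4 = 7.
Since 7 > 0, bidding 14 is strictly better here, so truthful bidding is not dominant.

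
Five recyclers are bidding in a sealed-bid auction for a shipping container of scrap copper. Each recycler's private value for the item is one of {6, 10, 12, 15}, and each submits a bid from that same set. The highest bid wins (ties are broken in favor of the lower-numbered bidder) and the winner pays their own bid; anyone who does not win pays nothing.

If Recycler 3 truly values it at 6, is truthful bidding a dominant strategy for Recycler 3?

Yes

Check each profile of the others' bids and compare truth against every alternative bid.
Others bid (6, 6, 6, 6): truth gives 0, best alternative gives -4.
Others bid (6, 6, 6, 10): truth gives 0, best alternative gives -4.
Others bid (6, 6, 10, 6): truth gives 0, best alternative gives -4.
Others bid (6, 6, 10, 10): truth gives 0, best alternative gives -4.
Others bid (6, 6, 6, 12): truth gives 0, best alternative gives 0.
Others bid (6, 6, 6, 15): truth gives 0, best alternative gives 0.
(Remaining 250 profiles checked similarly; truth is weakly best in each.)
In every case the truthful bid is at least as good as any alternative, so it is a dominant strategy.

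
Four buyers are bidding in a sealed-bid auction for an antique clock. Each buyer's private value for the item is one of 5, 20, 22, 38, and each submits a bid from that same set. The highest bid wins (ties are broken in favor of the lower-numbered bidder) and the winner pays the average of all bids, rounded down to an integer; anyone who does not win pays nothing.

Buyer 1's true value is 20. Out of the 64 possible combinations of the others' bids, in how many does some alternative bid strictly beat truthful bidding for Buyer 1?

13

Others bid (5, 5, 5): truth gives 12; bid 5 gives 15 > 12. Violating.
Others bid (5, 5, 22): truth gives 0; bid 22 gives 7 > 0. Violating.
Others bid (5, 20, 22): truth gives 0; bid 22 gives 3 > 0. Violating.
Others bid (5, 22, 5): truth gives 0; bid 22 gives 7 > 0. Violating.
Others bid (5, 5, 20): truth gives 8; no alternative beats it.
Others bid (5, 5, 38): truth gives 0; no alternative beats it.
(Checking all 64 profiles: 13 have a profitable deviation, 51 do not.)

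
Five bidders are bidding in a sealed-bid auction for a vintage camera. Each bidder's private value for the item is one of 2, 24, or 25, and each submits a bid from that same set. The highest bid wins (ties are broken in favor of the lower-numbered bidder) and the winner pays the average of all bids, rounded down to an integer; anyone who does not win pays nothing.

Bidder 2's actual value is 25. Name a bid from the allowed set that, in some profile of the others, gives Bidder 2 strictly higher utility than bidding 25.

Suppose Bidder 1 bids 2, Bidder 3 bids 2, Bidder 4 bids 2 and Bidder 5 bids 24.
Bid 25: wins, pays 11, utility 25 - 11 = 14.
Bid 24: wins, pays 10, utility 25 - 10 = 15.
So bidding 24 beats truth here (15 > 14).

24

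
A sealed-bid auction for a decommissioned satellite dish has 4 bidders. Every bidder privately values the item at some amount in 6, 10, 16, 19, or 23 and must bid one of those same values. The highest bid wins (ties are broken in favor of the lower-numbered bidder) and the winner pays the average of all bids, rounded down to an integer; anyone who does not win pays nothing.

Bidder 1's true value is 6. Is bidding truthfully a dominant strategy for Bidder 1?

Check each profile of the others' bids and compare truth against every alternative bid.
Others bid (10, 10, 10): truth gives 0, best alternative gives -4.
Others bid (6, 10, 10): truth gives 0, best alternative gives -3.
Others bid (10, 6, 10): truth gives 0, best alternative gives -3.
Others bid (10, 10, 6): truth gives 0, best alternative gives -3.
Others bid (6, 6, 10): truth gives 0, best alternative gives -2.
Others bid (6, 10, 6): truth gives 0, best alternative gives -2.
(Remaining 119 profiles checked similarly; truth is weakly best in each.)
In every case the truthful bid is at least as good as any alternative, so it is a dominant strategy.

Yes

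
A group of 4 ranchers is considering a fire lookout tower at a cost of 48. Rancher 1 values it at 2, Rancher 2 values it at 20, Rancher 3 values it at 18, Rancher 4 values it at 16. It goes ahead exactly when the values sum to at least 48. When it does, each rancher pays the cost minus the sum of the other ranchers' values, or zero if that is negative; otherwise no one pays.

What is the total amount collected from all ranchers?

Total value 56 ≥ cost 48, so it is built.
Rancher 1: others sum to 54; max(0, 48 - 54) = 0.
Rancher 2: others sum to 36; max(0, 48 - 36) = 12.
Rancher 3: others sum to 38; max(0, 48 - 38) = 10.
Rancher 4: others sum to 40; max(0, 48 - 40) = 8.
Total collected = 0 + 12 + 10 + 8 = 30.

30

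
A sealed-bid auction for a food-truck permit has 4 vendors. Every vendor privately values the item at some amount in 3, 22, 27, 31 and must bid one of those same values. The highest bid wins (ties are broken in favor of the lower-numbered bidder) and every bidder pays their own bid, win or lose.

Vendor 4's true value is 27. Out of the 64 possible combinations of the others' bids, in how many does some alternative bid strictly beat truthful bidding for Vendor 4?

Others bid (3, 3, 3): truth gives 0; bid 22 gives 5 > 0. Violating.
Others bid (3, 3, 27): truth gives -27; bid 3 gives -3 > -27. Violating.
Others bid (3, 3, 31): truth gives -27; bid 3 gives -3 > -27. Violating.
Others bid (3, 22, 27): truth gives -27; bid 3 gives -3 > -27. Violating.
Others bid (3, 3, 22): truth gives 0; no alternative beats it.
Others bid (3, 22, 3): truth gives 0; no alternative beats it.
(Checking all 64 profiles: 57 have a profitable deviation, 7 do not.)

57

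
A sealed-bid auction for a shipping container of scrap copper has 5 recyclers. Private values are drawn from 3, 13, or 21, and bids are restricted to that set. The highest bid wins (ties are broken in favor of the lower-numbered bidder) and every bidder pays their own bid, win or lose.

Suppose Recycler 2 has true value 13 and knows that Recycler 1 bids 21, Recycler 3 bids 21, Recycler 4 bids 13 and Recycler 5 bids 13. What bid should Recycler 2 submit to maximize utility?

Bid 3: loses but pays 3, utility -3.
Bid 13: loses but pays 13, utility -13.
Bid 21: loses but pays 21, utility -21.
The best choice is 3 with utility -3.

3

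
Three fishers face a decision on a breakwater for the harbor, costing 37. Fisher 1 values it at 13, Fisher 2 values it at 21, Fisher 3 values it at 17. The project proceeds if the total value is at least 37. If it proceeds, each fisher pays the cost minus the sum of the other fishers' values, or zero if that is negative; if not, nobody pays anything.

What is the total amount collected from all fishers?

10

Total value 51 ≥ cost 37, so it is built.
Fisher 1: others sum to 38; max(0, 37 - 38) = 0.
Fisher 2: others sum to 30; max(0, 37 - 30) = 7.
Fisher 3: others sum to 34; max(0, 37 - 34) = 3.
Total collected = 0 + 7 + 3 = 10.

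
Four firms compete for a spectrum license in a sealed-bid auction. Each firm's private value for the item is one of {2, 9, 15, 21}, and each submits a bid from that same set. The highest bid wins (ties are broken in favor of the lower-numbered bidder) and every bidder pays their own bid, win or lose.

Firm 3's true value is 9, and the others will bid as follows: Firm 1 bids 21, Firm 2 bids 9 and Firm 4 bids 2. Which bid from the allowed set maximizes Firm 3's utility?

2

Bid 2: loses but pays 2, utility -2.
Bid 9: loses but pays 9, utility -9.
Bid 15: loses but pays 15, utility -15.
Bid 21: loses but pays 21, utility -21.
The best choice is 2 with utility -2.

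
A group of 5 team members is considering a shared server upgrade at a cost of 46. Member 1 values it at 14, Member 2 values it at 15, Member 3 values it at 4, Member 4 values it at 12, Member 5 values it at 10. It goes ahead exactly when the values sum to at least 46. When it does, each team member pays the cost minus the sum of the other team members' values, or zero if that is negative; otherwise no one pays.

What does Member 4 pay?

Total value 55 ≥ cost 46, so the project is built.
The other team members' values sum to 43.
Cost minus that sum is 46 - 43 = 3.

3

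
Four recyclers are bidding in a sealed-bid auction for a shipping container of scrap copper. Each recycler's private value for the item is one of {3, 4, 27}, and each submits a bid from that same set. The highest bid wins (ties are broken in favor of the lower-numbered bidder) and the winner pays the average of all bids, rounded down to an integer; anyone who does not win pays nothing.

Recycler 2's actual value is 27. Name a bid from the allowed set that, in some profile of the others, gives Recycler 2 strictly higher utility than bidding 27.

4

Suppose Recycler 1 bids 3, Recycler 3 bids 3 and Recycler 4 bids 3.
Bid 27: wins, pays 9, utility 27 - 9 = 18.
Bid 4: wins, pays 3, utility 27 - 3 = 24.
So bidding 4 beats truth here (24 > 18).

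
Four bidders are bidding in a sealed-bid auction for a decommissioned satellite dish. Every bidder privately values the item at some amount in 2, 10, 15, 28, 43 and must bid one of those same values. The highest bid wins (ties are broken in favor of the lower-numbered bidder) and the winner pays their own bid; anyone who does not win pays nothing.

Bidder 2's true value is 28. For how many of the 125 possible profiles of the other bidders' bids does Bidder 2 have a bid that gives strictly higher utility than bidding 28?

18

Others bid (2, 2, 2): truth gives 0; bid 10 gives 18 > 0. Violating.
Others bid (2, 2, 10): truth gives 0; bid 10 gives 18 > 0. Violating.
Others bid (2, 2, 15): truth gives 0; bid 15 gives 13 > 0. Violating.
Others bid (2, 10, 2): truth gives 0; bid 10 gives 18 > 0. Violating.
Others bid (2, 2, 28): truth gives 0; no alternative beats it.
Others bid (2, 2, 43): truth gives 0; no alternative beats it.
(Checking all 125 profiles: 18 have a profitable deviation, 107 do not.)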